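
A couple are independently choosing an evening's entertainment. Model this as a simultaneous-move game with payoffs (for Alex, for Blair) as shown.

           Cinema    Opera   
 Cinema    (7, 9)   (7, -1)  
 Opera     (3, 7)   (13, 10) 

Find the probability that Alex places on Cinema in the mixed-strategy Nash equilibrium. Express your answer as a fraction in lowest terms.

3/13

Alex's mix p on Cinema must make Blair indifferent between Cinema and Opera.
Blair's payoff from Cinema: 9p + 7(1−p). From Opera: (-1)p + 10(1−p).
Set equal: 10p = 3(1−p) → p = 3/13.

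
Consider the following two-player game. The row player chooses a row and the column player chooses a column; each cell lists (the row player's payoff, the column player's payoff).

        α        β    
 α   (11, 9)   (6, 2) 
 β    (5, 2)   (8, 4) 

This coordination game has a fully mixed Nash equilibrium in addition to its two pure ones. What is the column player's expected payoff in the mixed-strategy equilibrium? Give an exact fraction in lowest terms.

32/9

The row player mixes with probability p on α, chosen so the column player is indifferent: 9p + 2(1−p) = 2p + 4(1−p) gives p = 2/9.
The column player's expected payoff is 9·2/9 + 2·7/9 = 32/9.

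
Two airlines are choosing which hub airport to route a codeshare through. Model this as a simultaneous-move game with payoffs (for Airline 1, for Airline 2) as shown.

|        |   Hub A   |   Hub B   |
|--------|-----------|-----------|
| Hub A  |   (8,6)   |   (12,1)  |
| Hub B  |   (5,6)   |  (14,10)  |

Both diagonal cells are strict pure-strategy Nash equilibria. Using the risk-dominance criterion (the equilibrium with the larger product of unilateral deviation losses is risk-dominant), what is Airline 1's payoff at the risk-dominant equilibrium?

At both Hub A: Airline 1 loses 8 − 5 = 3 by deviating; Airline 2 loses 6 − 1 = 5. Product = 3·5 = 15.
At both Hub B: Airline 1 loses 14 − 12 = 2 by deviating; Airline 2 loses 10 − 6 = 4. Product = 2·4 = 8.
15 > 8, so both Hub A is risk-dominant. Airline 1's payoff there is 8.

8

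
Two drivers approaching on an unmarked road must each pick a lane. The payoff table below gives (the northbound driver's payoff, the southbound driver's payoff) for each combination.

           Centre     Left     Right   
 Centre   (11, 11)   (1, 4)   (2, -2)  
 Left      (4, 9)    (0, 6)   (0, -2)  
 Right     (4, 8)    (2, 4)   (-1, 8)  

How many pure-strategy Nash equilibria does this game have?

Both Centre: the northbound driver gets 11 (best alternative 4); the southbound driver gets 11 (best alternative 4). Neither deviates — NE.
Both Left is not a NE: the northbound driver would switch to Right (2 > 0).
No other cell survives both best-response checks, so there is 1 pure NE.

1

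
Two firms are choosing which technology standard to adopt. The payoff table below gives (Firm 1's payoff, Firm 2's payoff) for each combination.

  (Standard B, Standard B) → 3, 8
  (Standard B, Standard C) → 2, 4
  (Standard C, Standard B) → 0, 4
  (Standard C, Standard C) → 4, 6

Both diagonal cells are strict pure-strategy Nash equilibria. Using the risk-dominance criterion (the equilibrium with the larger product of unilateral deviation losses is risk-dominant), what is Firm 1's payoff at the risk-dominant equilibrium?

At both Standard B: Firm 1 loses 3 − 0 = 3 by deviating; Firm 2 loses 8 − 4 = 4. Product = 3·4 = 12.
At both Standard C: Firm 1 loses 4 − 2 = 2 by deviating; Firm 2 loses 6 − 4 = 2. Product = 2·2 = 4.
12 > 4, so both Standard B is risk-dominant. Firm 1's payoff there is 3.

3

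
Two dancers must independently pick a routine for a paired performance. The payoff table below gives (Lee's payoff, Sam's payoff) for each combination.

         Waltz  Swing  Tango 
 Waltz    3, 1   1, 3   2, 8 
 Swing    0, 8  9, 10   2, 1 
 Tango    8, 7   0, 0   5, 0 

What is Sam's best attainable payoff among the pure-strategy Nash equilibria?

Both Swing is a pure NE (Lee: 9 ≥ 1; Sam: 10 ≥ 8). Sam gets 10.
(Tango, Waltz) is a pure NE (Lee: 8 ≥ 3; Sam: 7 ≥ 0). Sam gets 7.
Every other cell has a profitable deviation for at least one player. Highest of {10, 7} is 10.

10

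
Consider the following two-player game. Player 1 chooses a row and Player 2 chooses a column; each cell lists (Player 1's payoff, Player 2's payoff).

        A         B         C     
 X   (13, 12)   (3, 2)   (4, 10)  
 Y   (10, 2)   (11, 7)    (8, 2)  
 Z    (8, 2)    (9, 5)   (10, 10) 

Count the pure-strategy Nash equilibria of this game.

(X, A): Player 1 gets 13 (best alternative 10); Player 2 gets 12 (best alternative 10). Neither deviates — NE.
(Y, B): Player 1 gets 11 (best alternative 9); Player 2 gets 7 (best alternative 2). Neither deviates — NE.
(Z, C): Player 1 gets 10 (best alternative 8); Player 2 gets 10 (best alternative 5). Neither deviates — NE.
(Y, A) is not a NE: Player 1 would switch to X (13 > 10).
No other cell survives both best-response checks, so there are 3 pure NE.

3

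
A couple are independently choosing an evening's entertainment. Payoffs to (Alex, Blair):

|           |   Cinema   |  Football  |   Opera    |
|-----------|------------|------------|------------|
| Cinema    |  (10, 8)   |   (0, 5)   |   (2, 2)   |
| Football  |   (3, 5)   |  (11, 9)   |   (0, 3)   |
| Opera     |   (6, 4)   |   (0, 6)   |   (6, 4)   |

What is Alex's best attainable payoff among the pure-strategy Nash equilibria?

11

Both Cinema is a pure NE (Alex: 10 ≥ 6; Blair: 8 ≥ 5). Alex gets 10.
Both Football is a pure NE (Alex: 11 ≥ 0; Blair: 9 ≥ 5). Alex gets 11.
Every other cell has a profitable deviation for at least one player. Highest of {10, 11} is 11.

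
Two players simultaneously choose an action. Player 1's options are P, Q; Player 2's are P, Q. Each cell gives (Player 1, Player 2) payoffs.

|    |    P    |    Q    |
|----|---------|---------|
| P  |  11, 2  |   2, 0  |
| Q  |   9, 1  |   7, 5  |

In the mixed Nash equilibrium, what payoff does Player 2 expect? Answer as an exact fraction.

Player 1 mixes with probability p on P, chosen so Player 2 is indifferent: 2p + 1(1−p) = 0p + 5(1−p) gives p = 2/3.
Player 2's expected payoff is 2·2/3 + 1·1/3 = 5/3.

5/3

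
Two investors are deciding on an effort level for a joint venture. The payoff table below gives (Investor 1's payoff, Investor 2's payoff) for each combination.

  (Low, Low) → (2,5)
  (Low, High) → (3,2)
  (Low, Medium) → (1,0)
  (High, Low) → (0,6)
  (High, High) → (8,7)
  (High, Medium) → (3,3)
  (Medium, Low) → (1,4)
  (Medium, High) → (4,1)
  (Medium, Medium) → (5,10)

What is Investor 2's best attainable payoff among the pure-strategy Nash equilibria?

10

Both Low is a pure NE (Investor 1: 2 ≥ 1; Investor 2: 5 ≥ 2). Investor 2 gets 5.
Both High is a pure NE (Investor 1: 8 ≥ 4; Investor 2: 7 ≥ 6). Investor 2 gets 7.
Both Medium is a pure NE (Investor 1: 5 ≥ 3; Investor 2: 10 ≥ 4). Investor 2 gets 10.
Every other cell has a profitable deviation for at least one player. Highest of {5, 7, 10} is 10.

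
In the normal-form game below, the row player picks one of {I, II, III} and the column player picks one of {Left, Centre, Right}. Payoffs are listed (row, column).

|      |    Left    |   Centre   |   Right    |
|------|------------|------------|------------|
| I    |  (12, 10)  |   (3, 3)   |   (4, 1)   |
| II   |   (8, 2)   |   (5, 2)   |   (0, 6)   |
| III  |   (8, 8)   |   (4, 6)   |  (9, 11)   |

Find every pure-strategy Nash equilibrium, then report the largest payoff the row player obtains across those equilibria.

12

(I, Left) is a pure NE (the row player: 12 ≥ 8; the column player: 10 ≥ 3). The row player gets 12.
(III, Right) is a pure NE (the row player: 9 ≥ 4; the column player: 11 ≥ 8). The row player gets 9.
Every other cell has a profitable deviation for at least one player. Highest of {12, 9} is 12.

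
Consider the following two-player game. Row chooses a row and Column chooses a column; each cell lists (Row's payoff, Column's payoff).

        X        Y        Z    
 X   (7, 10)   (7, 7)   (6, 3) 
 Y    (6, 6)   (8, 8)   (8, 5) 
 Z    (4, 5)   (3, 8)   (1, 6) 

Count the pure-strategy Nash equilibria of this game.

2

Both X: Row gets 7 (best alternative 6); Column gets 10 (best alternative 7). Neither deviates — NE.
Both Y: Row gets 8 (best alternative 7); Column gets 8 (best alternative 6). Neither deviates — NE.
Both Z is not a NE: Row would switch to Y (8 > 1).
No other cell survives both best-response checks, so there are 2 pure NE.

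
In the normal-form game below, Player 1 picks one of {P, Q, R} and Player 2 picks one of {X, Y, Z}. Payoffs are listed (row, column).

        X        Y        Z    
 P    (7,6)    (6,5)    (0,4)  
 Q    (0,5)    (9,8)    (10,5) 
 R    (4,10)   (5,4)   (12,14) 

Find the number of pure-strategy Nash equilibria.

3

(P, X): Player 1 gets 7 (best alternative 4); Player 2 gets 6 (best alternative 5). Neither deviates — NE.
(Q, Y): Player 1 gets 9 (best alternative 6); Player 2 gets 8 (best alternative 5). Neither deviates — NE.
(R, Z): Player 1 gets 12 (best alternative 10); Player 2 gets 14 (best alternative 10). Neither deviates — NE.
(Q, X) is not a NE: Player 1 would switch to P (7 > 0).
No other cell survives both best-response checks, so there are 3 pure NE.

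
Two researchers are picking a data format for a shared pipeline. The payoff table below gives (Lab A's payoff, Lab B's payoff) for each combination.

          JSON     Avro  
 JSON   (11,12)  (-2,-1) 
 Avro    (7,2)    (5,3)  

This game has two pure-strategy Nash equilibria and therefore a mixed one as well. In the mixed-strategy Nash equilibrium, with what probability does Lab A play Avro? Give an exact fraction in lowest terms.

13/14

Lab A's mix p on JSON must make Lab B indifferent between JSON and Avro.
Lab B's payoff from JSON: 12p + 2(1−p). From Avro: (-1)p + 3(1−p).
Set equal: 13p = 1(1−p) → p = 1/14.
Probability on Avro is 1 − 1/14 = 13/14.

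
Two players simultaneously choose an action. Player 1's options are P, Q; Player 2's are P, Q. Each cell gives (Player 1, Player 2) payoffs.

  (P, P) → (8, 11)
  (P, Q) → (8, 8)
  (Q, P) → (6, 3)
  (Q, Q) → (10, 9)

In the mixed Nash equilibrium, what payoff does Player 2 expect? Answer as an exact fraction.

25/3

Player 1 mixes with probability p on P, chosen so Player 2 is indifferent: 11p + 3(1−p) = 8p + 9(1−p) gives p = 2/3.
Player 2's expected payoff is 11·2/3 + 3·1/3 = 25/3.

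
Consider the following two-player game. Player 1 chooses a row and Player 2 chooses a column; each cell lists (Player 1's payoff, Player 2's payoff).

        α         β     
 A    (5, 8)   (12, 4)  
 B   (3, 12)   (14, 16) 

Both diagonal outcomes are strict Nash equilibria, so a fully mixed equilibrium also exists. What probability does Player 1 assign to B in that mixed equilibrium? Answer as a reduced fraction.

1/2

Player 1's mix p on A must make Player 2 indifferent between α and β.
Player 2's payoff from α: 8p + 12(1−p). From β: 4p + 16(1−p).
Set equal: 4p = 4(1−p) → p = 4/8 = 1/2.
Probability on B is 1 − 1/2 = 1/2.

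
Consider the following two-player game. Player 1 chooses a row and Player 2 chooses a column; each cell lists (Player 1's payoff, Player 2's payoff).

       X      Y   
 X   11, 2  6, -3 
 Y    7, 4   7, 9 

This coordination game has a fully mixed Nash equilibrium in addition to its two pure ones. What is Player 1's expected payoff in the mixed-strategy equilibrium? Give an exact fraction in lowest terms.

7

Player 2 mixes with probability q on X, chosen so Player 1 is indifferent: 11q + 6(1−q) = 7q + 7(1−q) gives q = 1/5.
Player 1's expected payoff (from either row, since indifferent) is 11·1/5 + 6·4/5 = 7.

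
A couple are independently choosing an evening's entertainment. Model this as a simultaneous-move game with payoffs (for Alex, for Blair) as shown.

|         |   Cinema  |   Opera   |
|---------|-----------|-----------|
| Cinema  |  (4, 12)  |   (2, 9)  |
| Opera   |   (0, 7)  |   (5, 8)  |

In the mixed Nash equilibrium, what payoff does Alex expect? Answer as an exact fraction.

Blair mixes with probability q on Cinema, chosen so Alex is indifferent: 4q + 2(1−q) = 0q + 5(1−q) gives q = 3/7.
Alex's expected payoff (from either row, since indifferent) is 4·3/7 + 2·4/7 = 20/7.

20/7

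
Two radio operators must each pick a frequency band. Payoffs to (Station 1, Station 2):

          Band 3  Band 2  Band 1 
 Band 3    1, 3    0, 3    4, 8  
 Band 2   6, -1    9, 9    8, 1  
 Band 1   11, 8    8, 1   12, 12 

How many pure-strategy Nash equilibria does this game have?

2

Both Band 2: Station 1 gets 9 (best alternative 8); Station 2 gets 9 (best alternative 1). Neither deviates — NE.
Both Band 1: Station 1 gets 12 (best alternative 8); Station 2 gets 12 (best alternative 8). Neither deviates — NE.
Both Band 3 is not a NE: Station 1 would switch to Band 1 (11 > 1).
No other cell survives both best-response checks, so there are 2 pure NE.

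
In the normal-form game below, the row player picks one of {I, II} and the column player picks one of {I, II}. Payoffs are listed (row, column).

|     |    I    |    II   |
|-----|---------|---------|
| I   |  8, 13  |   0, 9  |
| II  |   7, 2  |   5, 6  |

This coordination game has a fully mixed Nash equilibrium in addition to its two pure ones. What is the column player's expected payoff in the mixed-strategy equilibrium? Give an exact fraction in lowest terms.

15/2

The row player mixes with probability p on I, chosen so the column player is indifferent: 13p + 2(1−p) = 9p + 6(1−p) gives p = 1/2.
The column player's expected payoff is 13·1/2 + 2·1/2 = 15/2.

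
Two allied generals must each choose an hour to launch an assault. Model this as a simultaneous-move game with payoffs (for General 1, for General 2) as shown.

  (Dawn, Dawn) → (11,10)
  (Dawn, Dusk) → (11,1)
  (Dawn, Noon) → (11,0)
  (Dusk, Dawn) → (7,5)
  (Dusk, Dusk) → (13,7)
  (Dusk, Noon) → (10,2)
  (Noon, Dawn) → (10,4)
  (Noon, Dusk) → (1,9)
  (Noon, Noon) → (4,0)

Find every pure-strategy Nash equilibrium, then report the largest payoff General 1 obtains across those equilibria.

Both Dawn is a pure NE (General 1: 11 ≥ 10; General 2: 10 ≥ 1). General 1 gets 11.
Both Dusk is a pure NE (General 1: 13 ≥ 11; General 2: 7 ≥ 5). General 1 gets 13.
Every other cell has a profitable deviation for at least one player. Highest of {11, 13} is 13.

13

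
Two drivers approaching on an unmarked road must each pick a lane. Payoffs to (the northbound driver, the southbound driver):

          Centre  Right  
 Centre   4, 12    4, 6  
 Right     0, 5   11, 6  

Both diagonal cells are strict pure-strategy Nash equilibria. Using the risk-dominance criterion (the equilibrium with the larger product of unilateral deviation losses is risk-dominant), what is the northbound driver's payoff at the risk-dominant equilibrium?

4

At both Centre: the northbound driver loses 4 − 0 = 4 by deviating; the southbound driver loses 12 − 6 = 6. Product = 4·6 = 24.
At both Right: the northbound driver loses 11 − 4 = 7 by deviating; the southbound driver loses 6 − 5 = 1. Product = 7·1 = 7.
24 > 7, so both Centre is risk-dominant. The northbound driver's payoff there is 4.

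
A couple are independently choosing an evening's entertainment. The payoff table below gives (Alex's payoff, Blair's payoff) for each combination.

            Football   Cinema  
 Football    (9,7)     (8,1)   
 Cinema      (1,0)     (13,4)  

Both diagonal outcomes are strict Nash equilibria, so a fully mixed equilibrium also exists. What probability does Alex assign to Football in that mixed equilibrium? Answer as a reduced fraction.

Alex's mix p on Football must make Blair indifferent between Football and Cinema.
Blair's payoff from Football: 7p + 0(1−p). From Cinema: 1p + 4(1−p).
Set equal: 6p = 4(1−p) → p = 4/10 = 2/5.

2/5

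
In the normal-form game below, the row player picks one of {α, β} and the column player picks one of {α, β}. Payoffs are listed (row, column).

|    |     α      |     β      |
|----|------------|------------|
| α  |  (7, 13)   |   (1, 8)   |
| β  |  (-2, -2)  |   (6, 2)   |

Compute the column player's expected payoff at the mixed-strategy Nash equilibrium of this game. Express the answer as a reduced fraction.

14/3

The row player mixes with probability p on α, chosen so the column player is indifferent: 13p + (-2)(1−p) = 8p + 2(1−p) gives p = 4/9.
The column player's expected payoff is 13·4/9 + (-2)·5/9 = 14/3.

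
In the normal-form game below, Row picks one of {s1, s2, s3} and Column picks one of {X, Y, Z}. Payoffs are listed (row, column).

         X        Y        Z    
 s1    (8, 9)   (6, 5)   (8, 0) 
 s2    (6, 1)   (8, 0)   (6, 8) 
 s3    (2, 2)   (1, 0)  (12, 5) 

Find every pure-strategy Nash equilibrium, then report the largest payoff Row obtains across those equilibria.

(s1, X) is a pure NE (Row: 8 ≥ 6; Column: 9 ≥ 5). Row gets 8.
(s3, Z) is a pure NE (Row: 12 ≥ 8; Column: 5 ≥ 2). Row gets 12.
Every other cell has a profitable deviation for at least one player. Highest of {8, 12} is 12.

12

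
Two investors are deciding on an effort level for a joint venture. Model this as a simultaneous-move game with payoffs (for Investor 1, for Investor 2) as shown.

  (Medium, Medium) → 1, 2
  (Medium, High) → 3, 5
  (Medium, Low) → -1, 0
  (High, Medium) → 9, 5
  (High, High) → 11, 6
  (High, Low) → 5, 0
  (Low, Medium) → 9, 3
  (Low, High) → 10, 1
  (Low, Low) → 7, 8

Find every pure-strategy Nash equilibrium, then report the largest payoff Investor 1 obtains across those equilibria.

Both High is a pure NE (Investor 1: 11 ≥ 10; Investor 2: 6 ≥ 5). Investor 1 gets 11.
Both Low is a pure NE (Investor 1: 7 ≥ 5; Investor 2: 8 ≥ 3). Investor 1 gets 7.
Every other cell has a profitable deviation for at least one player. Highest of {11, 7} is 11.

11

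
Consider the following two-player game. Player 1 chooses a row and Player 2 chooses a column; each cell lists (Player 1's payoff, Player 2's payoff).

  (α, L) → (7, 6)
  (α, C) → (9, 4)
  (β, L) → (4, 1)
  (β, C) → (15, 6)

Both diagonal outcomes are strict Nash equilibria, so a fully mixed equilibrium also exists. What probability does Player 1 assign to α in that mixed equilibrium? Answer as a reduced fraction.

Player 1's mix p on α must make Player 2 indifferent between L and C.
Player 2's payoff from L: 6p + 1(1−p). From C: 4p + 6(1−p).
Set equal: 2p = 5(1−p) → p = 5/7.

5/7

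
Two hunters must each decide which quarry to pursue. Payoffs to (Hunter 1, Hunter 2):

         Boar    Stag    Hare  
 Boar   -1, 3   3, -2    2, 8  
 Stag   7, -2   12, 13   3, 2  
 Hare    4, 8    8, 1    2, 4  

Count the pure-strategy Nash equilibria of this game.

1

Both Stag: Hunter 1 gets 12 (best alternative 8); Hunter 2 gets 13 (best alternative 2). Neither deviates — NE.
Both Boar is not a NE: Hunter 1 would switch to Stag (7 > -1).
No other cell survives both best-response checks, so there is 1 pure NE.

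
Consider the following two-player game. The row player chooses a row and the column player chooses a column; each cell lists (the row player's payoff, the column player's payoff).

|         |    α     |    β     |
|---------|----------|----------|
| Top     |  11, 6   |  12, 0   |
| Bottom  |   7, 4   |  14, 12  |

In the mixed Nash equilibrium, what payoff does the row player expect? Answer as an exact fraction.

35/3

The column player mixes with probability q on α, chosen so the row player is indifferent: 11q + 12(1−q) = 7q + 14(1−q) gives q = 1/3.
The row player's expected payoff (from either row, since indifferent) is 11·1/3 + 12·2/3 = 35/3.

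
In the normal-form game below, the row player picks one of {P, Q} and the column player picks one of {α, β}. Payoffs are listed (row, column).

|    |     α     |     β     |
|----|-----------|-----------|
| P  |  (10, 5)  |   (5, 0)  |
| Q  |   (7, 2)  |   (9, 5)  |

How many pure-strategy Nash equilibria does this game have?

(P, α): the row player gets 10 (best alternative 7); the column player gets 5 (best alternative 0). Neither deviates — NE.
(Q, β): the row player gets 9 (best alternative 5); the column player gets 5 (best alternative 2). Neither deviates — NE.
(P, β) is not a NE: the row player would switch to Q (9 > 5).
No other cell survives both best-response checks, so there are 2 pure NE.

2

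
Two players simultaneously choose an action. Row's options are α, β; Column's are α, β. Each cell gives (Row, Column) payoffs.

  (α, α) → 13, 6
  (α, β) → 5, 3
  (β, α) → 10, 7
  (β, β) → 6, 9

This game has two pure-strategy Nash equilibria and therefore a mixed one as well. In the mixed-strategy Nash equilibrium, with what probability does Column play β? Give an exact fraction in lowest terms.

3/4

Column's mix q on α must make Row indifferent between α and β.
Row's payoff from α: 13q + 5(1−q). From β: 10q + 6(1−q).
Set equal: 3q = 1(1−q) → q = 1/4.
Probability on β is 1 − 1/4 = 3/4.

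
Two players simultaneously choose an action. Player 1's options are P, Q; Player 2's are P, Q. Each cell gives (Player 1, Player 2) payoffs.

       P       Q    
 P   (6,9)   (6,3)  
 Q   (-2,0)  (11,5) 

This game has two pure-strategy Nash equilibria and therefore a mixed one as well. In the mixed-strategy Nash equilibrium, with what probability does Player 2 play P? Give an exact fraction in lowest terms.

Player 2's mix q on P must make Player 1 indifferent between P and Q.
Player 1's payoff from P: 6q + 6(1−q). From Q: (-2)q + 11(1−q).
Set equal: 8q = 5(1−q) → q = 5/13.

5/13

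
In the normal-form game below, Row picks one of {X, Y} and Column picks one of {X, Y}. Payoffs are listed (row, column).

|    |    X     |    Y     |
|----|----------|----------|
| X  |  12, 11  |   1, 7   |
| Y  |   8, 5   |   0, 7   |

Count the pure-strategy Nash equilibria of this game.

Both X: Row gets 12 (best alternative 8); Column gets 11 (best alternative 7). Neither deviates — NE.
Both Y is not a NE: Row would switch to X (1 > 0).
No other cell survives both best-response checks, so there is 1 pure NE.

1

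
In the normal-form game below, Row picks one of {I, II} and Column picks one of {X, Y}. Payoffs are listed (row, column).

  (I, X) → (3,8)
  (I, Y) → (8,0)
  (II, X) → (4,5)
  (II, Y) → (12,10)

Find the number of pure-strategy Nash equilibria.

1

(II, Y): Row gets 12 (best alternative 8); Column gets 10 (best alternative 5). Neither deviates — NE.
(I, X) is not a NE: Row would switch to II (4 > 3).
No other cell survives both best-response checks, so there is 1 pure NE.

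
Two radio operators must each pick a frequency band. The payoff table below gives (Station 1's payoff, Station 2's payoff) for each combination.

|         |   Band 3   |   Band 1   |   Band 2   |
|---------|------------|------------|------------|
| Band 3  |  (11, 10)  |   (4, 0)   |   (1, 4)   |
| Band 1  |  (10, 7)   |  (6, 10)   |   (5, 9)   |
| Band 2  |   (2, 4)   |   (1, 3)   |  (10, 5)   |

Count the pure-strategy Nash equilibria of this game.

3

Both Band 3: Station 1 gets 11 (best alternative 10); Station 2 gets 10 (best alternative 4). Neither deviates — NE.
Both Band 1: Station 1 gets 6 (best alternative 4); Station 2 gets 10 (best alternative 9). Neither deviates — NE.
Both Band 2: Station 1 gets 10 (best alternative 5); Station 2 gets 5 (best alternative 4). Neither deviates — NE.
(Band 3, Band 1) is not a NE: Station 1 would switch to Band 1 (6 > 4).
No other cell survives both best-response checks, so there are 3 pure NE.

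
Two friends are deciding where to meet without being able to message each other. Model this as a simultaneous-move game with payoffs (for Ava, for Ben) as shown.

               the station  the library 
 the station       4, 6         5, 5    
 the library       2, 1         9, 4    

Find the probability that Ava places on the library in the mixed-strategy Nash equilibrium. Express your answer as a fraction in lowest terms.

Ava's mix p on the station must make Ben indifferent between the station and the library.
Ben's payoff from the station: 6p + 1(1−p). From the library: 5p + 4(1−p).
Set equal: 1p = 3(1−p) → p = 3/4.
Probability on the library is 1 − 3/4 = 1/4.

1/4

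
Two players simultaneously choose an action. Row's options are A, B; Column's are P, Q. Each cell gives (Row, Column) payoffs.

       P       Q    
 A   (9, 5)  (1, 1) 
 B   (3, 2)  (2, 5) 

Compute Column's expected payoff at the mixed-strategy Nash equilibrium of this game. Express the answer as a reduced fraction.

23/7

Row mixes with probability p on A, chosen so Column is indifferent: 5p + 2(1−p) = 1p + 5(1−p) gives p = 3/7.
Column's expected payoff is 5·3/7 + 2·4/7 = 23/7.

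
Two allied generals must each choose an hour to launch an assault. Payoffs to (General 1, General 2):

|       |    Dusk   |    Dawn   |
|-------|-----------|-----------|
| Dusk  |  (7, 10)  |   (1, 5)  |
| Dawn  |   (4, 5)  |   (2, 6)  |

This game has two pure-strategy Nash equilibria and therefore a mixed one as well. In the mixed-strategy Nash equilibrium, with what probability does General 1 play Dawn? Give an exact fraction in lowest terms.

5/6

General 1's mix p on Dusk must make General 2 indifferent between Dusk and Dawn.
General 2's payoff from Dusk: 10p + 5(1−p). From Dawn: 5p + 6(1−p).
Set equal: 5p = 1(1−p) → p = 1/6.
Probability on Dawn is 1 − 1/6 = 5/6.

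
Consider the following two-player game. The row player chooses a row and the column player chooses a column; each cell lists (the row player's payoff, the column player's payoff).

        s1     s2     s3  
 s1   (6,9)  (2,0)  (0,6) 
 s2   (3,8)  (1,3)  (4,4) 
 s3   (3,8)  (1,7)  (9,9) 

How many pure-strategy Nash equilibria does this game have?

Both s1: the row player gets 6 (best alternative 3); the column player gets 9 (best alternative 6). Neither deviates — NE.
Both s3: the row player gets 9 (best alternative 4); the column player gets 9 (best alternative 8). Neither deviates — NE.
Both s2 is not a NE: the row player would switch to s1 (2 > 1).
No other cell survives both best-response checks, so there are 2 pure NE.

2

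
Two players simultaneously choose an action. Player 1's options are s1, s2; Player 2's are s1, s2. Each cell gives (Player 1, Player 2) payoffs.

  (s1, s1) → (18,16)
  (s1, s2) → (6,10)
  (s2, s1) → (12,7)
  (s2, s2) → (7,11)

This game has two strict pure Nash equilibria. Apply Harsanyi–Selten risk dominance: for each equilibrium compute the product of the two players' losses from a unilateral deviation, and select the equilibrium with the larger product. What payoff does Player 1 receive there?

At both s1: Player 1 loses 18 − 12 = 6 by deviating; Player 2 loses 16 − 10 = 6. Product = 6·6 = 36.
At both s2: Player 1 loses 7 − 6 = 1 by deviating; Player 2 loses 11 − 7 = 4. Product = 1·4 = 4.
36 > 4, so both s1 is risk-dominant. Player 1's payoff there is 18.

18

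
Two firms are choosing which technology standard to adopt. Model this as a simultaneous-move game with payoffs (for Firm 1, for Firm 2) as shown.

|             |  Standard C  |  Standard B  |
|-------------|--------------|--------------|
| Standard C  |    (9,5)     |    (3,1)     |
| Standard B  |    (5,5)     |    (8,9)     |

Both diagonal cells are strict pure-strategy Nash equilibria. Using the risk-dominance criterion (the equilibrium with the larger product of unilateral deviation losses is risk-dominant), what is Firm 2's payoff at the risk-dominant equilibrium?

9

At both Standard C: Firm 1 loses 9 − 5 = 4 by deviating; Firm 2 loses 5 − 1 = 4. Product = 4·4 = 16.
At both Standard B: Firm 1 loses 8 − 3 = 5 by deviating; Firm 2 loses 9 − 5 = 4. Product = 5·4 = 20.
20 > 16, so both Standard B is risk-dominant. Firm 2's payoff there is 9.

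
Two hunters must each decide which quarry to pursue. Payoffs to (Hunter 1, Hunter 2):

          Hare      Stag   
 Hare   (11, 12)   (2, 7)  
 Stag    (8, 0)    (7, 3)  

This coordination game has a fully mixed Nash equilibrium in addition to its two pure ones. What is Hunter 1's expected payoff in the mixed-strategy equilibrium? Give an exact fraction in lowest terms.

61/8

Hunter 2 mixes with probability q on Hare, chosen so Hunter 1 is indifferent: 11q + 2(1−q) = 8q + 7(1−q) gives q = 5/8.
Hunter 1's expected payoff (from either row, since indifferent) is 11·5/8 + 2·3/8 = 61/8.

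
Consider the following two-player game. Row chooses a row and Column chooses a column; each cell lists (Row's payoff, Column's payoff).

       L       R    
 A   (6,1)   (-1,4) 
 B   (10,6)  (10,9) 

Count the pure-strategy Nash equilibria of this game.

1

(B, R): Row gets 10 (best alternative -1); Column gets 9 (best alternative 6). Neither deviates — NE.
(A, L) is not a NE: Row would switch to B (10 > 6).
No other cell survives both best-response checks, so there is 1 pure NE.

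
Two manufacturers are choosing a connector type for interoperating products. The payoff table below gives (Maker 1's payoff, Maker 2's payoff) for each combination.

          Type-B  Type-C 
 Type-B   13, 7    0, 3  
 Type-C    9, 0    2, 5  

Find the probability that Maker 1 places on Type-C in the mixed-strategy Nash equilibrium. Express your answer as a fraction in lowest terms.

4/9

Maker 1's mix p on Type-B must make Maker 2 indifferent between Type-B and Type-C.
Maker 2's payoff from Type-B: 7p + 0(1−p). From Type-C: 3p + 5(1−p).
Set equal: 4p = 5(1−p) → p = 5/9.
Probability on Type-C is 1 − 5/9 = 4/9.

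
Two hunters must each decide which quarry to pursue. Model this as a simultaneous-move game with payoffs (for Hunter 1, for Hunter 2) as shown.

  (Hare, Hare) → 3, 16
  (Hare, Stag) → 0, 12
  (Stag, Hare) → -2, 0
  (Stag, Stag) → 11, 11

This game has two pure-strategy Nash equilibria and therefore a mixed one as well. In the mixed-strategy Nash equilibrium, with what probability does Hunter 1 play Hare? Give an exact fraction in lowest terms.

Hunter 1's mix p on Hare must make Hunter 2 indifferent between Hare and Stag.
Hunter 2's payoff from Hare: 16p + 0(1−p). From Stag: 12p + 11(1−p).
Set equal: 4p = 11(1−p) → p = 11/15.

11/15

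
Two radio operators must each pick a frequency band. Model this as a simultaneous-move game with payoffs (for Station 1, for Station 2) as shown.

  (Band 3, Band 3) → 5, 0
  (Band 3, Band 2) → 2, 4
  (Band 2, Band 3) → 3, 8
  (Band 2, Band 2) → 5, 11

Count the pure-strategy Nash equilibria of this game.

Both Band 2: Station 1 gets 5 (best alternative 2); Station 2 gets 11 (best alternative 8). Neither deviates — NE.
Both Band 3 is not a NE: Station 2 would switch to Band 2 (4 > 0).
No other cell survives both best-response checks, so there is 1 pure NE.

1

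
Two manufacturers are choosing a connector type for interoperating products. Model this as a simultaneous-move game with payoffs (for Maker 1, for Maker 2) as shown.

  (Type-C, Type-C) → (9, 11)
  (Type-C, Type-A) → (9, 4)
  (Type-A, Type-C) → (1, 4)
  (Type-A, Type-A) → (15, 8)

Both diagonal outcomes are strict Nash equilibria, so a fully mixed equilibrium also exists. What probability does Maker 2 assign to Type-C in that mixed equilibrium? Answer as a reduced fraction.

Maker 2's mix q on Type-C must make Maker 1 indifferent between Type-C and Type-A.
Maker 1's payoff from Type-C: 9q + 9(1−q). From Type-A: 1q + 15(1−q).
Set equal: 8q = 6(1−q) → q = 6/14 = 3/7.

3/7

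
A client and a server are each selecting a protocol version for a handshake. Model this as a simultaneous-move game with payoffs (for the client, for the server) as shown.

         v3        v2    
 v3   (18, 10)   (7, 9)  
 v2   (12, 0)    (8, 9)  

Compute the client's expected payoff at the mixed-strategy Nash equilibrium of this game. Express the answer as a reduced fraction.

60/7

The server mixes with probability q on v3, chosen so the client is indifferent: 18q + 7(1−q) = 12q + 8(1−q) gives q = 1/7.
The client's expected payoff (from either row, since indifferent) is 18·1/7 + 7·6/7 = 60/7.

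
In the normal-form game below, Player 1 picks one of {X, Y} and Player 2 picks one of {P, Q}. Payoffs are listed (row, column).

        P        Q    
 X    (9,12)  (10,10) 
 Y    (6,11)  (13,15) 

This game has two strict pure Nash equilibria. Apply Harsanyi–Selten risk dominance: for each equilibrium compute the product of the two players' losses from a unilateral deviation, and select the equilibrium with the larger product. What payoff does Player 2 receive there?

At (X, P): Player 1 loses 9 − 6 = 3 by deviating; Player 2 loses 12 − 10 = 2. Product = 3·2 = 6.
At (Y, Q): Player 1 loses 13 − 10 = 3 by deviating; Player 2 loses 15 − 11 = 4. Product = 3·4 = 12.
12 > 6, so (Y, Q) is risk-dominant. Player 2's payoff there is 15.

15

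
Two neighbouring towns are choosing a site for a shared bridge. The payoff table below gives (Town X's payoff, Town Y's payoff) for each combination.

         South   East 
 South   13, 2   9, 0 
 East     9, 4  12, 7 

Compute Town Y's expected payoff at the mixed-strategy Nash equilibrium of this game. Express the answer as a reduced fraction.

14/5

Town X mixes with probability p on South, chosen so Town Y is indifferent: 2p + 4(1−p) = 0p + 7(1−p) gives p = 3/5.
Town Y's expected payoff is 2·3/5 + 4·2/5 = 14/5.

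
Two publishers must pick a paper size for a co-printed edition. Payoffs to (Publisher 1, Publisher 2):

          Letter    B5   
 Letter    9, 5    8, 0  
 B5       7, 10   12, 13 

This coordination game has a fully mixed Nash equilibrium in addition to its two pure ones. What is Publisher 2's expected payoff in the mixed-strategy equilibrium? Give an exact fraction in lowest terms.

Publisher 1 mixes with probability p on Letter, chosen so Publisher 2 is indifferent: 5p + 10(1−p) = 0p + 13(1−p) gives p = 3/8.
Publisher 2's expected payoff is 5·3/8 + 10·5/8 = 65/8.

65/8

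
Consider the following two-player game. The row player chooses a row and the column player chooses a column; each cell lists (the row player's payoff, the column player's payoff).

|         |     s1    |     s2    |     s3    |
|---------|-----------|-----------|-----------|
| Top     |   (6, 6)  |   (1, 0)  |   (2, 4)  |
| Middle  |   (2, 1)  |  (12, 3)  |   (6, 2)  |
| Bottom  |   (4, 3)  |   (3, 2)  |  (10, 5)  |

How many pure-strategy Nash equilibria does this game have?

3

(Top, s1): the row player gets 6 (best alternative 4); the column player gets 6 (best alternative 4). Neither deviates — NE.
(Middle, s2): the row player gets 12 (best alternative 3); the column player gets 3 (best alternative 2). Neither deviates — NE.
(Bottom, s3): the row player gets 10 (best alternative 6); the column player gets 5 (best alternative 3). Neither deviates — NE.
(Top, s2) is not a NE: the row player would switch to Middle (12 > 1).
No other cell survives both best-response checks, so there are 3 pure NE.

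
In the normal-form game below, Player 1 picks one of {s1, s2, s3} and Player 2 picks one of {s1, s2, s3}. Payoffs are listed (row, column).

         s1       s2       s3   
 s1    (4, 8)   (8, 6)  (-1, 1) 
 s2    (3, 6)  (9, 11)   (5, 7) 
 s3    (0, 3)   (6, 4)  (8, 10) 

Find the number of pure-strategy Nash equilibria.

Both s1: Player 1 gets 4 (best alternative 3); Player 2 gets 8 (best alternative 6). Neither deviates — NE.
Both s2: Player 1 gets 9 (best alternative 8); Player 2 gets 11 (best alternative 7). Neither deviates — NE.
Both s3: Player 1 gets 8 (best alternative 5); Player 2 gets 10 (best alternative 4). Neither deviates — NE.
(s3, s2) is not a NE: Player 1 would switch to s2 (9 > 6).
No other cell survives both best-response checks, so there are 3 pure NE.

3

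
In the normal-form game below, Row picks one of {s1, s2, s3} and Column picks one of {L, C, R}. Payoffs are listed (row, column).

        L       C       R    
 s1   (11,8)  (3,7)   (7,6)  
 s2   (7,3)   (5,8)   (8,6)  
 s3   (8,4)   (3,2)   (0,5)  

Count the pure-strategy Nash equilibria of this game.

2

(s1, L): Row gets 11 (best alternative 8); Column gets 8 (best alternative 7). Neither deviates — NE.
(s2, C): Row gets 5 (best alternative 3); Column gets 8 (best alternative 6). Neither deviates — NE.
(s3, R) is not a NE: Row would switch to s2 (8 > 0).
No other cell survives both best-response checks, so there are 2 pure NE.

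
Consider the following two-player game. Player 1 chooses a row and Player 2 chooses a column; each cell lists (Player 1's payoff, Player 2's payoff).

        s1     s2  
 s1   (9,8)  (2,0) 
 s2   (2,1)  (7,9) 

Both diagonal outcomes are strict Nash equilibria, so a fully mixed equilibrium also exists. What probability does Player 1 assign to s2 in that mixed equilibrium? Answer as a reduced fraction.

Player 1's mix p on s1 must make Player 2 indifferent between s1 and s2.
Player 2's payoff from s1: 8p + 1(1−p). From s2: 0p + 9(1−p).
Set equal: 8p = 8(1−p) → p = 8/16 = 1/2.
Probability on s2 is 1 − 1/2 = 1/2.

1/2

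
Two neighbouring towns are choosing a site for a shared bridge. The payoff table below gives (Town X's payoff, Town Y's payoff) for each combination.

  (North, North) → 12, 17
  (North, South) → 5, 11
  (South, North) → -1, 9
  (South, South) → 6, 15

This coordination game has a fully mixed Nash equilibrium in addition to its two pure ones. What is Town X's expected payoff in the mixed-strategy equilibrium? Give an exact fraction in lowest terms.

11/2

Town Y mixes with probability q on North, chosen so Town X is indifferent: 12q + 5(1−q) = (-1)q + 6(1−q) gives q = 1/14.
Town X's expected payoff (from either row, since indifferent) is 12·1/14 + 5·13/14 = 11/2.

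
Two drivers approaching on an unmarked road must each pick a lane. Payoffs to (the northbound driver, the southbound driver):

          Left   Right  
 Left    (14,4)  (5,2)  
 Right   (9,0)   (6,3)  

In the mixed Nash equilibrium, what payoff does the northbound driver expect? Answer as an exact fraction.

The southbound driver mixes with probability q on Left, chosen so the northbound driver is indifferent: 14q + 5(1−q) = 9q + 6(1−q) gives q = 1/6.
The northbound driver's expected payoff (from either row, since indifferent) is 14·1/6 + 5·5/6 = 13/2.

13/2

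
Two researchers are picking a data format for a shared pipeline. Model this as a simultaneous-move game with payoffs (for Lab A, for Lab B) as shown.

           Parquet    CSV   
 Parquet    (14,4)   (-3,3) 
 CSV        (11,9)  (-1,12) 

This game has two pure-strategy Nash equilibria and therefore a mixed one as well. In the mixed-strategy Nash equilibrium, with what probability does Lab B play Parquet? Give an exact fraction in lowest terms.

Lab B's mix q on Parquet must make Lab A indifferent between Parquet and CSV.
Lab A's payoff from Parquet: 14q + (-3)(1−q). From CSV: 11q + (-1)(1−q).
Set equal: 3q = 2(1−q) → q = 2/5.

2/5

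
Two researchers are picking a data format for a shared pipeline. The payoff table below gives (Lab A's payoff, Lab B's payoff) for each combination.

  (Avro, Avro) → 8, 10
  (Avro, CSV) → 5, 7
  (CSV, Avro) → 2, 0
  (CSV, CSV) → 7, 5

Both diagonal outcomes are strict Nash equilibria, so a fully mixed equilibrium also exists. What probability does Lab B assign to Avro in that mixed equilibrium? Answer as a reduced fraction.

Lab B's mix q on Avro must make Lab A indifferent between Avro and CSV.
Lab A's payoff from Avro: 8q + 5(1−q). From CSV: 2q + 7(1−q).
Set equal: 6q = 2(1−q) → q = 2/8 = 1/4.

1/4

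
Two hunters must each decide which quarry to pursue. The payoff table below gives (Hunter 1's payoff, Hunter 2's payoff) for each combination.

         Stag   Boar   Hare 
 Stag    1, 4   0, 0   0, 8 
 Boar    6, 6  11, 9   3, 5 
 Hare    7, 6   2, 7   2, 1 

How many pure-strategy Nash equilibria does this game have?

1

Both Boar: Hunter 1 gets 11 (best alternative 2); Hunter 2 gets 9 (best alternative 6). Neither deviates — NE.
Both Stag is not a NE: Hunter 1 would switch to Hare (7 > 1).
No other cell survives both best-response checks, so there is 1 pure NE.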